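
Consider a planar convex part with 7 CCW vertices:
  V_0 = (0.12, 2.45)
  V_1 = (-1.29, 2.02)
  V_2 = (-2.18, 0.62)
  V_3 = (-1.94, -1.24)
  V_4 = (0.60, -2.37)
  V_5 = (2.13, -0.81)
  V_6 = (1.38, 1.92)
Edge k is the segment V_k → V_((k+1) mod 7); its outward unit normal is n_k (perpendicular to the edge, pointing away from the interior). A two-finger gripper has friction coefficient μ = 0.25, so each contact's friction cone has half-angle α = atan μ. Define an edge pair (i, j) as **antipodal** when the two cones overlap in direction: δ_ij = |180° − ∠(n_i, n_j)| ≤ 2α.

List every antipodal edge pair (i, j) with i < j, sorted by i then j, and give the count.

α = atan 0.25 = 14.04°;  2α = 28.07°
n_0 = (-0.2917, +0.9565)
n_1 = (-0.8439, +0.5365)
n_2 = (-0.9918, -0.1280)
n_3 = (-0.4065, -0.9137)
n_4 = (+0.7139, -0.7002)
n_5 = (+0.9643, +0.2649)
n_6 = (+0.3877, +0.9218)
  (0,1): δ = 139.40°  ·
  (0,2): δ = 99.61°  ·
  (0,3): δ = 40.94°  ·
  (0,4): δ = 28.60°  ·
  (0,5): δ = 88.40°  ·
  (0,6): δ = 140.23°  ·
  (1,2): δ = 140.20°  ·
  (1,3): δ = 81.54°  ·
  (1,4): δ = 12.00°  ✓
  (1,5): δ = 47.81°  ·
  (1,6): δ = 99.63°  ·
  (2,3): δ = 121.34°  ·
  (2,4): δ = 51.80°  ·
  (2,5): δ = 8.01°  ✓
  (2,6): δ = 59.83°  ·
  (3,4): δ = 110.46°  ·
  (3,5): δ = 50.65°  ·
  (3,6): δ = 1.17°  ✓
  (4,5): δ = 120.19°  ·
  (4,6): δ = 68.37°  ·
  (5,6): δ = 128.17°  ·
antipodal pairs: 3

count = 3; pairs: (1,4), (2,5), (3,6)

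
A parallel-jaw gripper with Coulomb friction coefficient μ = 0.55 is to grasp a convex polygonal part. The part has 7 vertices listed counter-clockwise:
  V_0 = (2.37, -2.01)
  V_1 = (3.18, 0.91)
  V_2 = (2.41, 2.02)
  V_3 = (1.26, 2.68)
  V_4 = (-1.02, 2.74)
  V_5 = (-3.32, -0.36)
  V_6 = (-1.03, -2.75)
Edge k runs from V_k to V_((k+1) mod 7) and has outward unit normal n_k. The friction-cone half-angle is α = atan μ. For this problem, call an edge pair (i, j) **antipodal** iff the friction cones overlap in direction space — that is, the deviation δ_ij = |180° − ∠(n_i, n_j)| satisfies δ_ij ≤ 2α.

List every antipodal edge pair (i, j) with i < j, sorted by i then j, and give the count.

α = atan 0.55 = 28.81°;  2α = 57.62°
n_0 = (+0.9636, -0.2673)
n_1 = (+0.8217, +0.5700)
n_2 = (+0.4978, +0.8673)
n_3 = (+0.0263, +0.9997)
n_4 = (-0.8031, +0.5958)
n_5 = (-0.7221, -0.6918)
n_6 = (+0.2127, -0.9771)
  (0,1): δ = 129.75°  ·
  (0,2): δ = 104.35°  ·
  (0,3): δ = 76.00°  ·
  (0,4): δ = 21.07°  ✓
  (0,5): δ = 59.28°  ·
  (0,6): δ = 117.78°  ·
  (1,2): δ = 154.60°  ·
  (1,3): δ = 126.26°  ·
  (1,4): δ = 71.32°  ·
  (1,5): δ = 9.03°  ✓
  (1,6): δ = 67.53°  ·
  (2,3): δ = 151.66°  ·
  (2,4): δ = 96.72°  ·
  (2,5): δ = 16.37°  ✓
  (2,6): δ = 42.13°  ✓
  (3,4): δ = 125.07°  ·
  (3,5): δ = 44.72°  ✓
  (3,6): δ = 13.79°  ✓
  (4,5): δ = 99.65°  ·
  (4,6): δ = 41.15°  ✓
  (5,6): δ = 121.50°  ·
antipodal pairs: 7

count = 7; pairs: (0,4), (1,5), (2,5), (2,6), (3,5), (3,6), (4,6)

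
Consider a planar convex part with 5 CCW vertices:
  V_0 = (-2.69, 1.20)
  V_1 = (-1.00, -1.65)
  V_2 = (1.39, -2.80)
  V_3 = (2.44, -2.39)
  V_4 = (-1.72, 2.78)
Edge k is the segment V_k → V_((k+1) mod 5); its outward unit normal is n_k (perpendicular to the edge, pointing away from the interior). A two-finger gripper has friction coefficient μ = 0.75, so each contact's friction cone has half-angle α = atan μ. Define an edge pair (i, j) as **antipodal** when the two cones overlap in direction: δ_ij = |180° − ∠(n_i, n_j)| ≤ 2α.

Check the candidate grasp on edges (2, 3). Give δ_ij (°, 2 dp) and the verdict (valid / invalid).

δ = 72.51°, valid

α = atan 0.75 = 36.87°;  2α = 73.74°
edge 2: e_2 = (+1.05, +0.41);  n_2 = (+0.3637, -0.9315)
edge 3: e_3 = (-4.16, +5.17);  n_3 = (+0.7791, +0.6269)
∠(n_2, n_3) = 107.49°
δ = |180° − 107.49°| = 72.51°
72.51° ≤ 2α = 73.74°  →  valid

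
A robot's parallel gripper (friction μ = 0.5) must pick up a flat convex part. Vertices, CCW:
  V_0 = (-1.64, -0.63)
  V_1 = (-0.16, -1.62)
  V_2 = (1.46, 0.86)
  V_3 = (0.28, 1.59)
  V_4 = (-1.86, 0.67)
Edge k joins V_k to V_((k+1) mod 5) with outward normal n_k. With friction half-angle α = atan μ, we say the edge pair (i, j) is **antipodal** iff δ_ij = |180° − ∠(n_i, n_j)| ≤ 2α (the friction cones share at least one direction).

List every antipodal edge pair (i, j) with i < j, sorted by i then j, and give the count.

count = 4; pairs: (0,2), (1,3), (1,4), (2,4)

α = atan 0.5 = 26.57°;  2α = 53.13°
n_0 = (-0.5560, -0.8312)
n_1 = (+0.8372, -0.5469)
n_2 = (+0.5261, +0.8504)
n_3 = (-0.3950, +0.9187)
n_4 = (-0.9860, -0.1669)
  (0,1): δ = 89.37°  ·
  (0,2): δ = 2.04°  ✓
  (0,3): δ = 57.04°  ·
  (0,4): δ = 133.38°  ·
  (1,2): δ = 88.59°  ·
  (1,3): δ = 33.58°  ✓
  (1,4): δ = 42.76°  ✓
  (2,3): δ = 124.99°  ·
  (2,4): δ = 48.65°  ✓
  (3,4): δ = 103.66°  ·
antipodal pairs: 4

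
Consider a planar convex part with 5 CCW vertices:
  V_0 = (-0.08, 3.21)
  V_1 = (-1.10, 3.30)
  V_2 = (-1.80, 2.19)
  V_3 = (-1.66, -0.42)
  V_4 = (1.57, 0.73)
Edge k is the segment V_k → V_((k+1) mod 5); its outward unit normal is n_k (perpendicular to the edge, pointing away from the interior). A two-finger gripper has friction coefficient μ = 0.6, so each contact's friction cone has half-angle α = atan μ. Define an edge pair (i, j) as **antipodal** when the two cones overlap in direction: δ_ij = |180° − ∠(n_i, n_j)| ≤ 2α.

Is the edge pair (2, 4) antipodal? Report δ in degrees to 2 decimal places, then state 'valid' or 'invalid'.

α = atan 0.6 = 30.96°;  2α = 61.93°
edge 2: e_2 = (+0.14, -2.61);  n_2 = (-0.9986, -0.0536)
edge 4: e_4 = (-1.65, +2.48);  n_4 = (+0.8326, +0.5539)
∠(n_2, n_4) = 149.43°
δ = |180° − 149.43°| = 30.57°
30.57° ≤ 2α = 61.93°  →  valid

δ = 30.57°, valid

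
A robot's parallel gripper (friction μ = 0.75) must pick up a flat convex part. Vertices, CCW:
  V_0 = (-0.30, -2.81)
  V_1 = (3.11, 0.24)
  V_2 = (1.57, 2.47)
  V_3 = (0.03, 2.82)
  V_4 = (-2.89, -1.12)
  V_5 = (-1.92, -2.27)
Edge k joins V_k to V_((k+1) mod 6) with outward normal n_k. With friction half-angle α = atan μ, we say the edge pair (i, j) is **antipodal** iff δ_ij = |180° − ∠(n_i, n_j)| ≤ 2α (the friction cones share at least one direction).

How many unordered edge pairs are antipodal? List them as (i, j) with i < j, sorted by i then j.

α = atan 0.75 = 36.87°;  2α = 73.74°
n_0 = (+0.6667, -0.7454)
n_1 = (+0.8229, +0.5683)
n_2 = (+0.2216, +0.9751)
n_3 = (-0.8034, +0.5954)
n_4 = (-0.7644, -0.6447)
n_5 = (-0.3162, -0.9487)
  (0,1): δ = 97.18°  ·
  (0,2): δ = 54.61°  ✓
  (0,3): δ = 11.65°  ✓
  (0,4): δ = 88.34°  ·
  (0,5): δ = 119.75°  ·
  (1,2): δ = 137.43°  ·
  (1,3): δ = 71.17°  ✓
  (1,4): δ = 5.52°  ✓
  (1,5): δ = 36.94°  ✓
  (2,3): δ = 113.74°  ·
  (2,4): δ = 37.05°  ✓
  (2,5): δ = 5.63°  ✓
  (3,4): δ = 103.31°  ·
  (3,5): δ = 71.89°  ✓
  (4,5): δ = 148.58°  ·
antipodal pairs: 8

count = 8; pairs: (0,2), (0,3), (1,3), (1,4), (1,5), (2,4), (2,5), (3,5)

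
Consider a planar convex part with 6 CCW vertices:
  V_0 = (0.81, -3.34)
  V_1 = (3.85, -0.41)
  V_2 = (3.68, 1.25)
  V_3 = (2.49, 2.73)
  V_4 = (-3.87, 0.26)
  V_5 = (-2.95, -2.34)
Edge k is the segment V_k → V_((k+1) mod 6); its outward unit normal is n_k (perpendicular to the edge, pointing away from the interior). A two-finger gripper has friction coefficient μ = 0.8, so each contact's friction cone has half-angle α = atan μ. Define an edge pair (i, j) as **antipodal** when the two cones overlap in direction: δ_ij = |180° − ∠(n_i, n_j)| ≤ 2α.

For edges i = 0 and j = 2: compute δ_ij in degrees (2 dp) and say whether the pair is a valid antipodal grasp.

α = atan 0.8 = 38.66°;  2α = 77.32°
edge 0: e_0 = (+3.04, +2.93);  n_0 = (+0.6940, -0.7200)
edge 2: e_2 = (-1.19, +1.48);  n_2 = (+0.7793, +0.6266)
∠(n_0, n_2) = 84.86°
δ = |180° − 84.86°| = 95.14°
95.14° > 2α = 77.32°  →  invalid

δ = 95.14°, invalid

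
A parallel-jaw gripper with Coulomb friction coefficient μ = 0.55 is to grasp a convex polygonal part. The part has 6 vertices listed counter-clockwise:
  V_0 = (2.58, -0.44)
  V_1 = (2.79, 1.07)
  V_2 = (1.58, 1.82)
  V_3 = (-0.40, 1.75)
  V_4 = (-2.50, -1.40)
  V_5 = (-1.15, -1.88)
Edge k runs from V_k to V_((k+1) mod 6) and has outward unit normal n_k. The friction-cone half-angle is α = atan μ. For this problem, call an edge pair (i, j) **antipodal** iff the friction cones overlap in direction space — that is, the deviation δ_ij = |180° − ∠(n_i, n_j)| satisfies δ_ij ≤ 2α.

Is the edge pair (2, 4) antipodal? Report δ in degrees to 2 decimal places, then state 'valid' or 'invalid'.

δ = 21.60°, valid

α = atan 0.55 = 28.81°;  2α = 57.62°
edge 2: e_2 = (-1.98, -0.07);  n_2 = (-0.0353, +0.9994)
edge 4: e_4 = (+1.35, -0.48);  n_4 = (-0.3350, -0.9422)
∠(n_2, n_4) = 158.40°
δ = |180° − 158.40°| = 21.60°
21.60° ≤ 2α = 57.62°  →  valid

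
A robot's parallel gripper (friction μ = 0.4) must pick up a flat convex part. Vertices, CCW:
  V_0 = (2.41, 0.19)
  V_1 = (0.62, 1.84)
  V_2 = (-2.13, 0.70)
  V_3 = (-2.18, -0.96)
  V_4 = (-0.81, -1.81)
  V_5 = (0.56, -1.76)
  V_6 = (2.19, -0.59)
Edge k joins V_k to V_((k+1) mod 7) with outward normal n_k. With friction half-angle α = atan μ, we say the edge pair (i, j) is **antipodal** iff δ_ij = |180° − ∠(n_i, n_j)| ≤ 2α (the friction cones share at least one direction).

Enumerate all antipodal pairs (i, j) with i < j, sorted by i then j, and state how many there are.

count = 4; pairs: (0,3), (1,4), (1,5), (2,6)

α = atan 0.4 = 21.80°;  2α = 43.60°
n_0 = (+0.6778, +0.7353)
n_1 = (-0.3829, +0.9238)
n_2 = (-0.9995, +0.0301)
n_3 = (-0.5272, -0.8497)
n_4 = (+0.0365, -0.9993)
n_5 = (+0.5831, -0.8124)
n_6 = (+0.9624, -0.2715)
  (0,1): δ = 114.81°  ·
  (0,2): δ = 49.06°  ·
  (0,3): δ = 10.85°  ✓
  (0,4): δ = 44.76°  ·
  (0,5): δ = 78.34°  ·
  (0,6): δ = 116.92°  ·
  (1,2): δ = 114.24°  ·
  (1,3): δ = 54.33°  ·
  (1,4): δ = 20.43°  ✓
  (1,5): δ = 13.15°  ✓
  (1,6): δ = 51.73°  ·
  (2,3): δ = 120.09°  ·
  (2,4): δ = 86.18°  ·
  (2,5): δ = 52.60°  ·
  (2,6): δ = 14.03°  ✓
  (3,4): δ = 146.09°  ·
  (3,5): δ = 112.51°  ·
  (3,6): δ = 73.93°  ·
  (4,5): δ = 146.42°  ·
  (4,6): δ = 107.84°  ·
  (5,6): δ = 141.42°  ·
antipodal pairs: 4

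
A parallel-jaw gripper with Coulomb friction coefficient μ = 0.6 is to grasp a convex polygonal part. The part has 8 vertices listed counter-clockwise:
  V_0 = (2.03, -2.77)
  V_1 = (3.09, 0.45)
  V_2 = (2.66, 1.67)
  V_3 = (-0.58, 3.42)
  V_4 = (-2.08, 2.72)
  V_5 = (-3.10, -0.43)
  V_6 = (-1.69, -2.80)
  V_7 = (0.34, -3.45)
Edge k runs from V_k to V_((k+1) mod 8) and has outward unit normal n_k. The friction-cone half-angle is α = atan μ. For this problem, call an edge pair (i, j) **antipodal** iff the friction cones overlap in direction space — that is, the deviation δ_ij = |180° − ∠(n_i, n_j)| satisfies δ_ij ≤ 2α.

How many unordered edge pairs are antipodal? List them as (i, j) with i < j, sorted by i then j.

count = 12; pairs: (0,3), (0,4), (0,5), (1,4), (1,5), (1,6), (2,5), (2,6), (2,7), (3,6), (3,7), (4,7)

α = atan 0.6 = 30.96°;  2α = 61.93°
n_0 = (+0.9499, -0.3127)
n_1 = (+0.9431, +0.3324)
n_2 = (+0.4752, +0.8799)
n_3 = (-0.4229, +0.9062)
n_4 = (-0.9514, +0.3081)
n_5 = (-0.8594, -0.5113)
n_6 = (-0.3049, -0.9524)
n_7 = (+0.3733, -0.9277)
  (0,1): δ = 142.36°  ·
  (0,2): δ = 100.15°  ·
  (0,3): δ = 46.76°  ✓
  (0,4): δ = 0.28°  ✓
  (0,5): δ = 48.97°  ✓
  (0,6): δ = 90.47°  ·
  (0,7): δ = 130.14°  ·
  (1,2): δ = 137.79°  ·
  (1,3): δ = 84.40°  ·
  (1,4): δ = 37.36°  ✓
  (1,5): δ = 11.33°  ✓
  (1,6): δ = 52.83°  ✓
  (1,7): δ = 92.50°  ·
  (2,3): δ = 126.61°  ·
  (2,4): δ = 79.57°  ·
  (2,5): δ = 30.88°  ✓
  (2,6): δ = 10.62°  ✓
  (2,7): δ = 50.29°  ✓
  (3,4): δ = 132.96°  ·
  (3,5): δ = 84.27°  ·
  (3,6): δ = 42.77°  ✓
  (3,7): δ = 3.10°  ✓
  (4,5): δ = 131.31°  ·
  (4,6): δ = 89.81°  ·
  (4,7): δ = 50.14°  ✓
  (5,6): δ = 138.50°  ·
  (5,7): δ = 98.83°  ·
  (6,7): δ = 140.33°  ·
antipodal pairs: 12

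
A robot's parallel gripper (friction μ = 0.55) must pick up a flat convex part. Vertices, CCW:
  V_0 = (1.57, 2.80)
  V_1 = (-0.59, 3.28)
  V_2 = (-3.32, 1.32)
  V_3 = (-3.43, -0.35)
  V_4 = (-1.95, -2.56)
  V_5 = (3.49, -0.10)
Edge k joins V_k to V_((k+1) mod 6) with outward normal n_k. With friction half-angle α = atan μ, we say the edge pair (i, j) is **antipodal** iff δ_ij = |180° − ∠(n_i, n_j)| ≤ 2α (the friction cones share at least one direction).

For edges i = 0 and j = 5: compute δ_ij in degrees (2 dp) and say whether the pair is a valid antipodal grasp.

δ = 136.04°, invalid

α = atan 0.55 = 28.81°;  2α = 57.62°
edge 0: e_0 = (-2.16, +0.48);  n_0 = (+0.2169, +0.9762)
edge 5: e_5 = (-1.92, +2.90);  n_5 = (+0.8338, +0.5520)
∠(n_0, n_5) = 43.96°
δ = |180° − 43.96°| = 136.04°
136.04° > 2α = 57.62°  →  invalid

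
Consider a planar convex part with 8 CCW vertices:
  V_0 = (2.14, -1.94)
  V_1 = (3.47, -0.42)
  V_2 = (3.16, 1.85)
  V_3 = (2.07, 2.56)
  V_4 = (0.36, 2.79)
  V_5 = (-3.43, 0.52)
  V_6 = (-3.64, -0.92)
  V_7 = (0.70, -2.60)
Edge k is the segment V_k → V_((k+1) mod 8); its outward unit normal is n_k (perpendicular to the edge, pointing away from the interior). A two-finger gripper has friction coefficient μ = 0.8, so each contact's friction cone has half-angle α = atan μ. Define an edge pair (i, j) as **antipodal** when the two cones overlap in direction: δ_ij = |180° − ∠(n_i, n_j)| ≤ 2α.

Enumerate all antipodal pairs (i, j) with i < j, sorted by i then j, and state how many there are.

α = atan 0.8 = 38.66°;  2α = 77.32°
n_0 = (+0.7526, -0.6585)
n_1 = (+0.9908, +0.1353)
n_2 = (+0.5458, +0.8379)
n_3 = (+0.1333, +0.9911)
n_4 = (-0.5138, +0.8579)
n_5 = (-0.9895, +0.1443)
n_6 = (-0.3610, -0.9326)
n_7 = (+0.4167, -0.9091)
  (0,1): δ = 131.04°  ·
  (0,2): δ = 81.89°  ·
  (0,3): δ = 56.47°  ✓
  (0,4): δ = 17.89°  ✓
  (0,5): δ = 32.89°  ✓
  (0,6): δ = 110.02°  ·
  (0,7): δ = 155.81°  ·
  (1,2): δ = 130.86°  ·
  (1,3): δ = 105.44°  ·
  (1,4): δ = 66.86°  ✓
  (1,5): δ = 16.07°  ✓
  (1,6): δ = 61.06°  ✓
  (1,7): δ = 106.85°  ·
  (2,3): δ = 154.58°  ·
  (2,4): δ = 116.00°  ·
  (2,5): δ = 65.22°  ✓
  (2,6): δ = 11.92°  ✓
  (2,7): δ = 57.70°  ✓
  (3,4): δ = 141.42°  ·
  (3,5): δ = 90.64°  ·
  (3,6): δ = 13.50°  ✓
  (3,7): δ = 32.28°  ✓
  (4,5): δ = 129.22°  ·
  (4,6): δ = 52.08°  ✓
  (4,7): δ = 6.30°  ✓
  (5,6): δ = 102.86°  ·
  (5,7): δ = 57.08°  ✓
  (6,7): δ = 134.22°  ·
antipodal pairs: 14

count = 14; pairs: (0,3), (0,4), (0,5), (1,4), (1,5), (1,6), (2,5), (2,6), (2,7), (3,6), (3,7), (4,6), (4,7), (5,7)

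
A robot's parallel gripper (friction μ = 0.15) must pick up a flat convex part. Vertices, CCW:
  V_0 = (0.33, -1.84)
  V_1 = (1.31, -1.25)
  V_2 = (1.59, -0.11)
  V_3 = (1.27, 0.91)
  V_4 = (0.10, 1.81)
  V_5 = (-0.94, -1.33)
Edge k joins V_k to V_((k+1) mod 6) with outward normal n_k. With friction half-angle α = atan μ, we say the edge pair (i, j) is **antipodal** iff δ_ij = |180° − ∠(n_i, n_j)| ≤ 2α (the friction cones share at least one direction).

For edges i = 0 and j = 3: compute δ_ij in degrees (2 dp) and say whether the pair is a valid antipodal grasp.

α = atan 0.15 = 8.53°;  2α = 17.06°
edge 0: e_0 = (+0.98, +0.59);  n_0 = (+0.5158, -0.8567)
edge 3: e_3 = (-1.17, +0.90);  n_3 = (+0.6097, +0.7926)
∠(n_0, n_3) = 111.38°
δ = |180° − 111.38°| = 68.62°
68.62° > 2α = 17.06°  →  invalid

δ = 68.62°, invalid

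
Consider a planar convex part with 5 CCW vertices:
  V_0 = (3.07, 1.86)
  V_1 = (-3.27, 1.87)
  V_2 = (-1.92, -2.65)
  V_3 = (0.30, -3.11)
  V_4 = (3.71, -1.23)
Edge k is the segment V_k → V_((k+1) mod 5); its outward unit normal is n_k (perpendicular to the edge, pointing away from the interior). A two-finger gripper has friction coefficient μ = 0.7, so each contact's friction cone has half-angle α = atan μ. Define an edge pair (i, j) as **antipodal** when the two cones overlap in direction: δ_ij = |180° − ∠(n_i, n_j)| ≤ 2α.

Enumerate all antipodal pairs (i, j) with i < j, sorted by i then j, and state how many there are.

α = atan 0.7 = 34.99°;  2α = 69.98°
n_0 = (+0.0016, +1.0000)
n_1 = (-0.9582, -0.2862)
n_2 = (-0.2029, -0.9792)
n_3 = (+0.4828, -0.8757)
n_4 = (+0.9792, +0.2028)
  (0,1): δ = 73.28°  ·
  (0,2): δ = 11.62°  ✓
  (0,3): δ = 28.96°  ✓
  (0,4): δ = 101.79°  ·
  (1,2): δ = 118.34°  ·
  (1,3): δ = 77.76°  ·
  (1,4): δ = 4.93°  ✓
  (2,3): δ = 139.42°  ·
  (2,4): δ = 66.59°  ✓
  (3,4): δ = 107.17°  ·
antipodal pairs: 4

count = 4; pairs: (0,2), (0,3), (1,4), (2,4)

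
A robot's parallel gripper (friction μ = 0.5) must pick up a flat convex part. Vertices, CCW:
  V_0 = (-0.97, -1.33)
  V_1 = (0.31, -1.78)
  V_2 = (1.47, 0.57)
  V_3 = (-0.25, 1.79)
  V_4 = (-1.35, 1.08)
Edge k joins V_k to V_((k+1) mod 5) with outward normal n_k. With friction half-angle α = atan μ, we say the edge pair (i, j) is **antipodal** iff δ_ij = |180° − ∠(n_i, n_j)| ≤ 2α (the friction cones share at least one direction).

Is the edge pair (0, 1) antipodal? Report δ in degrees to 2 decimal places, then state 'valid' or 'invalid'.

α = atan 0.5 = 26.57°;  2α = 53.13°
edge 0: e_0 = (+1.28, -0.45);  n_0 = (-0.3317, -0.9434)
edge 1: e_1 = (+1.16, +2.35);  n_1 = (+0.8967, -0.4426)
∠(n_0, n_1) = 83.10°
δ = |180° − 83.10°| = 96.90°
96.90° > 2α = 53.13°  →  invalid

δ = 96.90°, invalid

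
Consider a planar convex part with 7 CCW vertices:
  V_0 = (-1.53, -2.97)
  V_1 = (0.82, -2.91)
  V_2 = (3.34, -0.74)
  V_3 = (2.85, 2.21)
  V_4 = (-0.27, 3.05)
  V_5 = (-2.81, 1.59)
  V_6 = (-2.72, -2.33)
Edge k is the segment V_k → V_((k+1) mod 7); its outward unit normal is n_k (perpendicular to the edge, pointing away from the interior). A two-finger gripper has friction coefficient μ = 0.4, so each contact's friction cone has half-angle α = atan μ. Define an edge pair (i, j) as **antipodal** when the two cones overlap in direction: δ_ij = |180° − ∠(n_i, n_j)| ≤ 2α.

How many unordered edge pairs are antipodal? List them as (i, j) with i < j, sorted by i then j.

α = atan 0.4 = 21.80°;  2α = 43.60°
n_0 = (+0.0255, -0.9997)
n_1 = (+0.6525, -0.7578)
n_2 = (+0.9865, +0.1639)
n_3 = (+0.2600, +0.9656)
n_4 = (-0.4983, +0.8670)
n_5 = (-0.9997, -0.0230)
n_6 = (-0.4737, -0.8807)
  (0,1): δ = 140.73°  ·
  (0,2): δ = 82.03°  ·
  (0,3): δ = 16.53°  ✓
  (0,4): δ = 28.43°  ✓
  (0,5): δ = 89.85°  ·
  (0,6): δ = 150.27°  ·
  (1,2): δ = 121.30°  ·
  (1,3): δ = 55.80°  ·
  (1,4): δ = 10.84°  ✓
  (1,5): δ = 50.58°  ·
  (1,6): δ = 111.00°  ·
  (2,3): δ = 114.50°  ·
  (2,4): δ = 69.54°  ·
  (2,5): δ = 8.12°  ✓
  (2,6): δ = 52.30°  ·
  (3,4): δ = 135.04°  ·
  (3,5): δ = 73.62°  ·
  (3,6): δ = 13.20°  ✓
  (4,5): δ = 118.58°  ·
  (4,6): δ = 58.16°  ·
  (5,6): δ = 119.59°  ·
antipodal pairs: 5

count = 5; pairs: (0,3), (0,4), (1,4), (2,5), (3,6)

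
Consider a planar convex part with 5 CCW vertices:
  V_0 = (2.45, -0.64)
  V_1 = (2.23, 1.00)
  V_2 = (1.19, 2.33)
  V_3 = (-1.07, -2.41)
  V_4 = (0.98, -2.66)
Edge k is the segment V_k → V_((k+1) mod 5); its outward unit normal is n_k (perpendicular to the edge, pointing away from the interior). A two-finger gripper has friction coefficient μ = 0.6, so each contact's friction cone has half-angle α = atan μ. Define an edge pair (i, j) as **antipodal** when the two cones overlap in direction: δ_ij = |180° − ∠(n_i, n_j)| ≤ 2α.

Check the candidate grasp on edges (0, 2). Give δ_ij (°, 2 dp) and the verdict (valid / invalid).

δ = 33.13°, valid

α = atan 0.6 = 30.96°;  2α = 61.93°
edge 0: e_0 = (-0.22, +1.64);  n_0 = (+0.9911, +0.1330)
edge 2: e_2 = (-2.26, -4.74);  n_2 = (-0.9026, +0.4304)
∠(n_0, n_2) = 146.87°
δ = |180° − 146.87°| = 33.13°
33.13° ≤ 2α = 61.93°  →  valid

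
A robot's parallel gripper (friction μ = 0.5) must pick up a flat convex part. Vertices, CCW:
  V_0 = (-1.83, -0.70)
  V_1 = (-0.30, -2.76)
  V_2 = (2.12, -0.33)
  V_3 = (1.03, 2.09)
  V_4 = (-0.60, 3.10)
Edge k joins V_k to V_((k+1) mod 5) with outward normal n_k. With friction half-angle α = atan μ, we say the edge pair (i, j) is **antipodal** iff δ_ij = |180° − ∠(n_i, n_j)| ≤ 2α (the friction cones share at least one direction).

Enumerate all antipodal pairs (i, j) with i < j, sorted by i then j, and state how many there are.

count = 4; pairs: (0,2), (0,3), (1,4), (2,4)

α = atan 0.5 = 26.57°;  2α = 53.13°
n_0 = (-0.8028, -0.5963)
n_1 = (+0.7086, -0.7056)
n_2 = (+0.9118, +0.4107)
n_3 = (+0.5267, +0.8500)
n_4 = (-0.9514, +0.3080)
  (0,1): δ = 81.48°  ·
  (0,2): δ = 12.35°  ✓
  (0,3): δ = 21.61°  ✓
  (0,4): δ = 125.46°  ·
  (1,2): δ = 110.87°  ·
  (1,3): δ = 76.90°  ·
  (1,4): δ = 26.95°  ✓
  (2,3): δ = 146.03°  ·
  (2,4): δ = 42.18°  ✓
  (3,4): δ = 76.15°  ·
antipodal pairs: 4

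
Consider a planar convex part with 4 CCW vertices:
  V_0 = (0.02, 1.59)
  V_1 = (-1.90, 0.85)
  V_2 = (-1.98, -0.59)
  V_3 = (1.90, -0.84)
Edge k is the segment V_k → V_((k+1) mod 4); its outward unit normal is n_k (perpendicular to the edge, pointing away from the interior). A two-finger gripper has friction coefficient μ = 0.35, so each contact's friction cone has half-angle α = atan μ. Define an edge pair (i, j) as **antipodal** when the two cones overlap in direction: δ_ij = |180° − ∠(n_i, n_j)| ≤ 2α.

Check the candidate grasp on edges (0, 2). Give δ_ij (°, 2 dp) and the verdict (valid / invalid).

δ = 24.76°, valid

α = atan 0.35 = 19.29°;  2α = 38.58°
edge 0: e_0 = (-1.92, -0.74);  n_0 = (-0.3596, +0.9331)
edge 2: e_2 = (+3.88, -0.25);  n_2 = (-0.0643, -0.9979)
∠(n_0, n_2) = 155.24°
δ = |180° − 155.24°| = 24.76°
24.76° ≤ 2α = 38.58°  →  valid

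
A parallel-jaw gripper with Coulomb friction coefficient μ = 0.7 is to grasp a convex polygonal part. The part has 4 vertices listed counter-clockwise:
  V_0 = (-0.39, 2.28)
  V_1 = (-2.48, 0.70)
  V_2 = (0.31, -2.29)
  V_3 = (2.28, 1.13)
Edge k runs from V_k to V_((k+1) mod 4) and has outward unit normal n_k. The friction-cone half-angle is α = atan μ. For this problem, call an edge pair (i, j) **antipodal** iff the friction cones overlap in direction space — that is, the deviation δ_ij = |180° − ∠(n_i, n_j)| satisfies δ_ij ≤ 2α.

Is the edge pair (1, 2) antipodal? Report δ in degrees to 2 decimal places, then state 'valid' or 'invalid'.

α = atan 0.7 = 34.99°;  2α = 69.98°
edge 1: e_1 = (+2.79, -2.99);  n_1 = (-0.7311, -0.6822)
edge 2: e_2 = (+1.97, +3.42);  n_2 = (+0.8665, -0.4991)
∠(n_1, n_2) = 107.04°
δ = |180° − 107.04°| = 72.96°
72.96° > 2α = 69.98°  →  invalid

δ = 72.96°, invalid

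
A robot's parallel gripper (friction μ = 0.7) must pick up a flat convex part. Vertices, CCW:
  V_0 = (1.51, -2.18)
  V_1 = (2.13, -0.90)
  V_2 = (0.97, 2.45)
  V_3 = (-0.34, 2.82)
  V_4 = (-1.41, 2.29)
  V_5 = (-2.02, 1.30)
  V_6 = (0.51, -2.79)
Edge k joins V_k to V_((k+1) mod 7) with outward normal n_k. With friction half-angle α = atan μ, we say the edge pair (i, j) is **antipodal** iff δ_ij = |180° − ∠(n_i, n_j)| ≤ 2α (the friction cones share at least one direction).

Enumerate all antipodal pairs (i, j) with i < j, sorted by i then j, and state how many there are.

count = 9; pairs: (0,3), (0,4), (0,5), (1,4), (1,5), (2,5), (2,6), (3,6), (4,6)

α = atan 0.7 = 34.99°;  2α = 69.98°
n_0 = (+0.9000, -0.4359)
n_1 = (+0.9450, +0.3272)
n_2 = (+0.2718, +0.9624)
n_3 = (-0.4439, +0.8961)
n_4 = (-0.8514, +0.5246)
n_5 = (-0.8504, -0.5261)
n_6 = (+0.5208, -0.8537)
  (0,1): δ = 135.06°  ·
  (0,2): δ = 79.93°  ·
  (0,3): δ = 37.81°  ✓
  (0,4): δ = 5.80°  ✓
  (0,5): δ = 57.58°  ✓
  (0,6): δ = 147.23°  ·
  (1,2): δ = 124.87°  ·
  (1,3): δ = 82.75°  ·
  (1,4): δ = 50.74°  ✓
  (1,5): δ = 12.64°  ✓
  (1,6): δ = 102.28°  ·
  (2,3): δ = 137.88°  ·
  (2,4): δ = 105.87°  ·
  (2,5): δ = 42.49°  ✓
  (2,6): δ = 47.16°  ✓
  (3,4): δ = 147.99°  ·
  (3,5): δ = 84.61°  ·
  (3,6): δ = 5.03°  ✓
  (4,5): δ = 116.62°  ·
  (4,6): δ = 26.98°  ✓
  (5,6): δ = 90.36°  ·
antipodal pairs: 9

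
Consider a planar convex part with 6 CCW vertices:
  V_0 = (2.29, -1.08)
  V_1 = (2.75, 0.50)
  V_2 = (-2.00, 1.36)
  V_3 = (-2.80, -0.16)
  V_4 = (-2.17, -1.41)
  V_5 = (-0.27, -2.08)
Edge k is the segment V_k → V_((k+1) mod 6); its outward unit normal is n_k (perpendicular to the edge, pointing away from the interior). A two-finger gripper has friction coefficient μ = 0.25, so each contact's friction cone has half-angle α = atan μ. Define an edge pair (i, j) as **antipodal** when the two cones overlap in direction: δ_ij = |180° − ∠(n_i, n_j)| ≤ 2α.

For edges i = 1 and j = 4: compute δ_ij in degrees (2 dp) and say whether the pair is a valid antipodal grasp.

α = atan 0.25 = 14.04°;  2α = 28.07°
edge 1: e_1 = (-4.75, +0.86);  n_1 = (+0.1782, +0.9840)
edge 4: e_4 = (+1.90, -0.67);  n_4 = (-0.3326, -0.9431)
∠(n_1, n_4) = 170.84°
δ = |180° − 170.84°| = 9.16°
9.16° ≤ 2α = 28.07°  →  valid

δ = 9.16°, valid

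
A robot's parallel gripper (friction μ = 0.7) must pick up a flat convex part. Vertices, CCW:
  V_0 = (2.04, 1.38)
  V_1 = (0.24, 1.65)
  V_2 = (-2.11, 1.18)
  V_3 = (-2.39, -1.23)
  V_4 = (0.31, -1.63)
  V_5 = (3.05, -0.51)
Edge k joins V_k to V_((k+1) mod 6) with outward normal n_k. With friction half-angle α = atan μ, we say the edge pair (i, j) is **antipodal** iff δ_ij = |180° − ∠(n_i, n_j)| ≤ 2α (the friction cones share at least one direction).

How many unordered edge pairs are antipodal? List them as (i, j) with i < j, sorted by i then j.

α = atan 0.7 = 34.99°;  2α = 69.98°
n_0 = (+0.1483, +0.9889)
n_1 = (-0.1961, +0.9806)
n_2 = (-0.9933, +0.1154)
n_3 = (-0.1465, -0.9892)
n_4 = (+0.3784, -0.9257)
n_5 = (+0.8820, +0.4713)
  (0,1): δ = 160.16°  ·
  (0,2): δ = 88.10°  ·
  (0,3): δ = 0.10°  ✓
  (0,4): δ = 30.76°  ✓
  (0,5): δ = 126.65°  ·
  (1,2): δ = 107.94°  ·
  (1,3): δ = 19.74°  ✓
  (1,4): δ = 10.92°  ✓
  (1,5): δ = 106.81°  ·
  (2,3): δ = 91.80°  ·
  (2,4): δ = 61.14°  ✓
  (2,5): δ = 34.75°  ✓
  (3,4): δ = 149.34°  ·
  (3,5): δ = 53.45°  ✓
  (4,5): δ = 84.11°  ·
antipodal pairs: 7

count = 7; pairs: (0,3), (0,4), (1,3), (1,4), (2,4), (2,5), (3,5)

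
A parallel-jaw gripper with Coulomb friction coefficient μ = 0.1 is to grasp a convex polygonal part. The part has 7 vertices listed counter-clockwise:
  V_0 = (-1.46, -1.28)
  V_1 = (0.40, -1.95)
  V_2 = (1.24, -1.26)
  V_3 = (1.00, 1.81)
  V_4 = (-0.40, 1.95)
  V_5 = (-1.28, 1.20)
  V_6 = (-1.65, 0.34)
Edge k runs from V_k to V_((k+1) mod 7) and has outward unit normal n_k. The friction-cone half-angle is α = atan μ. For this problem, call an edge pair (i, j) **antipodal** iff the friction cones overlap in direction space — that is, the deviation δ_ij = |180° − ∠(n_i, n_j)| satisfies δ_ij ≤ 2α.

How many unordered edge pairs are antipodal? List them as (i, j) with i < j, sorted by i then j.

count = 2; pairs: (1,4), (2,6)

α = atan 0.1 = 5.71°;  2α = 11.42°
n_0 = (-0.3389, -0.9408)
n_1 = (+0.6347, -0.7727)
n_2 = (+0.9970, +0.0779)
n_3 = (+0.0995, +0.9950)
n_4 = (-0.6487, +0.7611)
n_5 = (-0.9186, +0.3952)
n_6 = (-0.9932, -0.1165)
  (0,1): δ = 120.79°  ·
  (0,2): δ = 65.72°  ·
  (0,3): δ = 14.10°  ·
  (0,4): δ = 60.25°  ·
  (0,5): δ = 86.53°  ·
  (0,6): δ = 116.50°  ·
  (1,2): δ = 124.93°  ·
  (1,3): δ = 45.11°  ·
  (1,4): δ = 1.04°  ✓
  (1,5): δ = 27.32°  ·
  (1,6): δ = 57.29°  ·
  (2,3): δ = 100.18°  ·
  (2,4): δ = 54.03°  ·
  (2,5): δ = 27.75°  ·
  (2,6): δ = 2.22°  ✓
  (3,4): δ = 133.85°  ·
  (3,5): δ = 107.57°  ·
  (3,6): δ = 77.60°  ·
  (4,5): δ = 153.72°  ·
  (4,6): δ = 123.75°  ·
  (5,6): δ = 150.03°  ·
antipodal pairs: 2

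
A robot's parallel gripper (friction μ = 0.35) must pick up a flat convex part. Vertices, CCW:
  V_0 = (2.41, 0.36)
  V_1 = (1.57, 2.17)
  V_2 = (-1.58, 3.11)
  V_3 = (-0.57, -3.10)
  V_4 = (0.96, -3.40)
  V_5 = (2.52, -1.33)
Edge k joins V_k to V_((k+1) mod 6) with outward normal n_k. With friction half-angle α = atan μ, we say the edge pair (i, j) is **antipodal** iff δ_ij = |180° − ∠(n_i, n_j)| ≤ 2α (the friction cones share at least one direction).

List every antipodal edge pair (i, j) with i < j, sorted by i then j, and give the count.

count = 3; pairs: (0,2), (1,3), (2,5)

α = atan 0.35 = 19.29°;  2α = 38.58°
n_0 = (+0.9071, +0.4210)
n_1 = (+0.2860, +0.9582)
n_2 = (-0.9870, -0.1605)
n_3 = (-0.1924, -0.9813)
n_4 = (+0.7986, -0.6019)
n_5 = (+0.9979, +0.0650)
  (0,1): δ = 131.51°  ·
  (0,2): δ = 15.66°  ✓
  (0,3): δ = 54.01°  ·
  (0,4): δ = 118.10°  ·
  (0,5): δ = 158.83°  ·
  (1,2): δ = 64.15°  ·
  (1,3): δ = 5.52°  ✓
  (1,4): δ = 69.61°  ·
  (1,5): δ = 110.34°  ·
  (2,3): δ = 110.33°  ·
  (2,4): δ = 46.24°  ·
  (2,5): δ = 5.51°  ✓
  (3,4): δ = 115.91°  ·
  (3,5): δ = 75.18°  ·
  (4,5): δ = 139.27°  ·
antipodal pairs: 3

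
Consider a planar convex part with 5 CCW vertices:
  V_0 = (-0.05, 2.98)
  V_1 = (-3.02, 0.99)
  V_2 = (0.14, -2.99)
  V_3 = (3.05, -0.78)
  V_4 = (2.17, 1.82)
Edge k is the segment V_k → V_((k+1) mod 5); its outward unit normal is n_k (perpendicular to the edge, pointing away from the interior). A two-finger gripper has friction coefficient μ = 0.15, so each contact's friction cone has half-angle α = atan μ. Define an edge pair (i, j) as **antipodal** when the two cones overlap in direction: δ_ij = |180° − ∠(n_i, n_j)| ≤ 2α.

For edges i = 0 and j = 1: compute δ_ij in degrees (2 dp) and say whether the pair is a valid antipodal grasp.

α = atan 0.15 = 8.53°;  2α = 17.06°
edge 0: e_0 = (-2.97, -1.99);  n_0 = (-0.5566, +0.8308)
edge 1: e_1 = (+3.16, -3.98);  n_1 = (-0.7832, -0.6218)
∠(n_0, n_1) = 94.63°
δ = |180° − 94.63°| = 85.37°
85.37° > 2α = 17.06°  →  invalid

δ = 85.37°, invalid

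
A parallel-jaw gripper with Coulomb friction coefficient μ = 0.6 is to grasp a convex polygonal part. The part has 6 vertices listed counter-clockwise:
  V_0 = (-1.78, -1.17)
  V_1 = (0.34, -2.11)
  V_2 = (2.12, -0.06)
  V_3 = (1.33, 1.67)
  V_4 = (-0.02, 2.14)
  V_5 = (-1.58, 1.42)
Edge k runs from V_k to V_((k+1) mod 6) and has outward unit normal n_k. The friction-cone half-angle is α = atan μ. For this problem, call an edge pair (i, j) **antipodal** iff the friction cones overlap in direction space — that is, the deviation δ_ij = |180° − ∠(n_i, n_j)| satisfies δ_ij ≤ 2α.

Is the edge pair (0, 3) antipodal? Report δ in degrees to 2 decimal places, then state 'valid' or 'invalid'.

δ = 4.72°, valid

α = atan 0.6 = 30.96°;  2α = 61.93°
edge 0: e_0 = (+2.12, -0.94);  n_0 = (-0.4053, -0.9142)
edge 3: e_3 = (-1.35, +0.47);  n_3 = (+0.3288, +0.9444)
∠(n_0, n_3) = 175.28°
δ = |180° − 175.28°| = 4.72°
4.72° ≤ 2α = 61.93°  →  valid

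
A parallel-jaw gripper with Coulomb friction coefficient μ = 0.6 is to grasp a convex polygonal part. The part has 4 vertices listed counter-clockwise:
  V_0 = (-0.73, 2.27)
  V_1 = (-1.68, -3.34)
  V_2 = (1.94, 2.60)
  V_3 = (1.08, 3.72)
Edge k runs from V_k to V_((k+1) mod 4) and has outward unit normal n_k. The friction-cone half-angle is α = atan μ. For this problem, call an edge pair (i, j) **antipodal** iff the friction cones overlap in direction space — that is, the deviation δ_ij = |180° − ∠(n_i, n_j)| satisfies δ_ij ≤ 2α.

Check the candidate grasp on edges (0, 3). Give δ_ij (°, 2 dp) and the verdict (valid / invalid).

α = atan 0.6 = 30.96°;  2α = 61.93°
edge 0: e_0 = (-0.95, -5.61);  n_0 = (-0.9860, +0.1670)
edge 3: e_3 = (-1.81, -1.45);  n_3 = (-0.6252, +0.7804)
∠(n_0, n_3) = 41.69°
δ = |180° − 41.69°| = 138.31°
138.31° > 2α = 61.93°  →  invalid

δ = 138.31°, invalid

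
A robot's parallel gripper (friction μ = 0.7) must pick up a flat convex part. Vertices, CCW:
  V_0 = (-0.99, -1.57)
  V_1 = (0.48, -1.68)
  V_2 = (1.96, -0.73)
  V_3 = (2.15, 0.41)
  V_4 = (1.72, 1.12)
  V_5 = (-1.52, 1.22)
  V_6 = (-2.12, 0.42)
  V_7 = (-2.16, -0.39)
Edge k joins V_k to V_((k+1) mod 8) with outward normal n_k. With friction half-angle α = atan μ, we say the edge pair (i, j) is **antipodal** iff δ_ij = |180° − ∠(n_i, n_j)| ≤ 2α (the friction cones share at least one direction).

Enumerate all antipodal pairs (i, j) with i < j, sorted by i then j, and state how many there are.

count = 13; pairs: (0,3), (0,4), (0,5), (1,4), (1,5), (1,6), (2,5), (2,6), (2,7), (3,5), (3,6), (3,7), (4,7)

α = atan 0.7 = 34.99°;  2α = 69.98°
n_0 = (-0.0746, -0.9972)
n_1 = (+0.5402, -0.8415)
n_2 = (+0.9864, -0.1644)
n_3 = (+0.8554, +0.5180)
n_4 = (+0.0308, +0.9995)
n_5 = (-0.8000, +0.6000)
n_6 = (-0.9988, +0.0493)
n_7 = (-0.7101, -0.7041)
  (0,1): δ = 143.02°  ·
  (0,2): δ = 95.18°  ·
  (0,3): δ = 54.52°  ✓
  (0,4): δ = 2.51°  ✓
  (0,5): δ = 57.41°  ✓
  (0,6): δ = 91.45°  ·
  (0,7): δ = 139.04°  ·
  (1,2): δ = 132.16°  ·
  (1,3): δ = 91.50°  ·
  (1,4): δ = 34.46°  ✓
  (1,5): δ = 20.43°  ✓
  (1,6): δ = 54.48°  ✓
  (1,7): δ = 102.06°  ·
  (2,3): δ = 139.34°  ·
  (2,4): δ = 82.31°  ·
  (2,5): δ = 27.41°  ✓
  (2,6): δ = 6.64°  ✓
  (2,7): δ = 54.22°  ✓
  (3,4): δ = 122.97°  ·
  (3,5): δ = 68.07°  ✓
  (3,6): δ = 34.03°  ✓
  (3,7): δ = 13.56°  ✓
  (4,5): δ = 125.10°  ·
  (4,6): δ = 91.06°  ·
  (4,7): δ = 43.48°  ✓
  (5,6): δ = 145.96°  ·
  (5,7): δ = 98.37°  ·
  (6,7): δ = 132.42°  ·
antipodal pairs: 13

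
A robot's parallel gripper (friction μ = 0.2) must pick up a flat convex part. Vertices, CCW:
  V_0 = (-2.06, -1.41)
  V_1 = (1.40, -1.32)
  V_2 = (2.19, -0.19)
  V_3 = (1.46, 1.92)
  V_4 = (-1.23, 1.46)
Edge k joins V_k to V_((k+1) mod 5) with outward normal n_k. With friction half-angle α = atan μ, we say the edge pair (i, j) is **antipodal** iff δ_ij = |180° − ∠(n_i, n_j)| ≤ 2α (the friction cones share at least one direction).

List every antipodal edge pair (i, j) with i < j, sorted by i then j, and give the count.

count = 2; pairs: (0,3), (1,4)

α = atan 0.2 = 11.31°;  2α = 22.62°
n_0 = (+0.0260, -0.9997)
n_1 = (+0.8196, -0.5730)
n_2 = (+0.9450, +0.3270)
n_3 = (-0.1686, +0.9857)
n_4 = (-0.9606, +0.2778)
  (0,1): δ = 126.45°  ·
  (0,2): δ = 72.41°  ·
  (0,3): δ = 8.21°  ✓
  (0,4): δ = 72.38°  ·
  (1,2): δ = 125.96°  ·
  (1,3): δ = 45.34°  ·
  (1,4): δ = 18.83°  ✓
  (2,3): δ = 99.38°  ·
  (2,4): δ = 35.21°  ·
  (3,4): δ = 115.83°  ·
antipodal pairs: 2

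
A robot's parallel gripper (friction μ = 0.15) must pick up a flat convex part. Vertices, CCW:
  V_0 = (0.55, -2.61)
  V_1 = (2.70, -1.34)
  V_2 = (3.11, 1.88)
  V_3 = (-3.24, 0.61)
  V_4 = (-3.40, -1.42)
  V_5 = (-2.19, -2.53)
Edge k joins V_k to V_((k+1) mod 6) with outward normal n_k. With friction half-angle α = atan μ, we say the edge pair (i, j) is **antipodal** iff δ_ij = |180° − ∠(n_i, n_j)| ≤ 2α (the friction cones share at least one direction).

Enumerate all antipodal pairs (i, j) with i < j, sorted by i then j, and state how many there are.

count = 2; pairs: (1,3), (2,5)

α = atan 0.15 = 8.53°;  2α = 17.06°
n_0 = (+0.5086, -0.8610)
n_1 = (+0.9920, -0.1263)
n_2 = (-0.1961, +0.9806)
n_3 = (-0.9969, +0.0786)
n_4 = (-0.6760, -0.7369)
n_5 = (-0.0292, -0.9996)
  (0,1): δ = 127.83°  ·
  (0,2): δ = 19.26°  ·
  (0,3): δ = 54.92°  ·
  (0,4): δ = 106.90°  ·
  (0,5): δ = 147.76°  ·
  (1,2): δ = 71.43°  ·
  (1,3): δ = 2.75°  ✓
  (1,4): δ = 54.72°  ·
  (1,5): δ = 95.58°  ·
  (2,3): δ = 105.82°  ·
  (2,4): δ = 53.84°  ·
  (2,5): δ = 12.98°  ✓
  (3,4): δ = 128.03°  ·
  (3,5): δ = 87.17°  ·
  (4,5): δ = 139.14°  ·
antipodal pairs: 2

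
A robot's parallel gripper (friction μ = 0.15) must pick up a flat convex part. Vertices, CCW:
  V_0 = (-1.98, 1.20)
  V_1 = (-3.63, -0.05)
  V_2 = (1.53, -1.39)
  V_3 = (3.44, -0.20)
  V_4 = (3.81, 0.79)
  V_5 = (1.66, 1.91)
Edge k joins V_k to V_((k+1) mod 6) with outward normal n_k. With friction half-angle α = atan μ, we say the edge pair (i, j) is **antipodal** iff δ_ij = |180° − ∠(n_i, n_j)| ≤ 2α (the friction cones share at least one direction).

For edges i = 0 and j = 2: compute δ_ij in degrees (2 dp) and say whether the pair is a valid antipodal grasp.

δ = 5.22°, valid

α = atan 0.15 = 8.53°;  2α = 17.06°
edge 0: e_0 = (-1.65, -1.25);  n_0 = (-0.6039, +0.7971)
edge 2: e_2 = (+1.91, +1.19);  n_2 = (+0.5288, -0.8487)
∠(n_0, n_2) = 174.78°
δ = |180° − 174.78°| = 5.22°
5.22° ≤ 2α = 17.06°  →  valid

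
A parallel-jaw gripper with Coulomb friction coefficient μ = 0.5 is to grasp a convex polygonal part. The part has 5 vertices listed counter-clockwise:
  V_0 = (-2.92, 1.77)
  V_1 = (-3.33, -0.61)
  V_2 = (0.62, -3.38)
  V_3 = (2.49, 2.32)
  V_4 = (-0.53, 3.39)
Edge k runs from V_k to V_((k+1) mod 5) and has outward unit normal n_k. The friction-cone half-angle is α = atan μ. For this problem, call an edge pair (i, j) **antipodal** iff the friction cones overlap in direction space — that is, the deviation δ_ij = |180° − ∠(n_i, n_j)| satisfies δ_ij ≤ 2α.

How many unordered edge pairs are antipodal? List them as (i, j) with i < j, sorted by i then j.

count = 3; pairs: (0,2), (1,3), (2,4)

α = atan 0.5 = 26.57°;  2α = 53.13°
n_0 = (-0.9855, +0.1698)
n_1 = (-0.5742, -0.8187)
n_2 = (+0.9502, -0.3117)
n_3 = (+0.3340, +0.9426)
n_4 = (-0.5611, +0.8278)
  (0,1): δ = 115.27°  ·
  (0,2): δ = 8.39°  ✓
  (0,3): δ = 80.26°  ·
  (0,4): δ = 133.90°  ·
  (1,2): δ = 73.12°  ·
  (1,3): δ = 15.53°  ✓
  (1,4): δ = 69.17°  ·
  (2,3): δ = 91.35°  ·
  (2,4): δ = 37.71°  ✓
  (3,4): δ = 126.36°  ·
antipodal pairs: 3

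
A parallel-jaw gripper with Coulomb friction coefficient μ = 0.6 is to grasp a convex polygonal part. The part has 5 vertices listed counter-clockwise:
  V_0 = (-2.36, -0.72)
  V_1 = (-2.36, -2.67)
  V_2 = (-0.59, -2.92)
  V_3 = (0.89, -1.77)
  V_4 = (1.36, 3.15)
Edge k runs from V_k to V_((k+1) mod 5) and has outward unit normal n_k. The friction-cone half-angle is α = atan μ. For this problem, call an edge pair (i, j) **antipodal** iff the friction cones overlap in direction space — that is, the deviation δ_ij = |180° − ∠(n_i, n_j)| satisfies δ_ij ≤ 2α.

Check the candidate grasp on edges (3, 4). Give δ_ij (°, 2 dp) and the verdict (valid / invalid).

α = atan 0.6 = 30.96°;  2α = 61.93°
edge 3: e_3 = (+0.47, +4.92);  n_3 = (+0.9955, -0.0951)
edge 4: e_4 = (-3.72, -3.87);  n_4 = (-0.7209, +0.6930)
∠(n_3, n_4) = 141.59°
δ = |180° − 141.59°| = 38.41°
38.41° ≤ 2α = 61.93°  →  valid

δ = 38.41°, valid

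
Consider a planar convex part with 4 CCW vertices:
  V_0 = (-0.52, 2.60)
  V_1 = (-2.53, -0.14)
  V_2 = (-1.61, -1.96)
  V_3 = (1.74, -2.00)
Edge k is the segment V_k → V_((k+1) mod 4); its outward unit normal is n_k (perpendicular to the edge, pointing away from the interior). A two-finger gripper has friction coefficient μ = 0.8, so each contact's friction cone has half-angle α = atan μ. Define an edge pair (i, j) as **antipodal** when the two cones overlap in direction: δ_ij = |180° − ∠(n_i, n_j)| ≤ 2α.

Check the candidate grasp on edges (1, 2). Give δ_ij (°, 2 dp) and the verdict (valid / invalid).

δ = 117.50°, invalid

α = atan 0.8 = 38.66°;  2α = 77.32°
edge 1: e_1 = (+0.92, -1.82);  n_1 = (-0.8925, -0.4511)
edge 2: e_2 = (+3.35, -0.04);  n_2 = (-0.0119, -0.9999)
∠(n_1, n_2) = 62.50°
δ = |180° − 62.50°| = 117.50°
117.50° > 2α = 77.32°  →  invalid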